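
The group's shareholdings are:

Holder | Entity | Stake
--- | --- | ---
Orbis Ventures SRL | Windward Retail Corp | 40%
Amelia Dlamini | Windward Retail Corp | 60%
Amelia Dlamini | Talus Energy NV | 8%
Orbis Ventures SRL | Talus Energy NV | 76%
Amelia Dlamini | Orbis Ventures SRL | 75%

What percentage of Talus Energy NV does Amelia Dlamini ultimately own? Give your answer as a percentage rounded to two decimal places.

Amelia reaches Talus along 2 paths.
Via Orbis: 75% × 76% = 57%.
Direct stake: 8% = 8%.
Total: 57% + 8% = 65%.
Rounded: 65.00%.

65.00%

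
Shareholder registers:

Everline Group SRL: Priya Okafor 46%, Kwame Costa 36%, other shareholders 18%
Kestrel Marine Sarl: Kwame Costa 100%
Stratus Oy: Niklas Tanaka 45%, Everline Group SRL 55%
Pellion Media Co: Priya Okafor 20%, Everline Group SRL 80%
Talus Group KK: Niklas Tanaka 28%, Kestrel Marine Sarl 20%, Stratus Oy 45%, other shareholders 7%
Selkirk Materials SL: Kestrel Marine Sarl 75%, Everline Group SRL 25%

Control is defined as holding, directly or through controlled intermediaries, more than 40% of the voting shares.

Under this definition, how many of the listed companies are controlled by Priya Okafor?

Priya holds 46% of Everline, so Priya controls Everline.
Everline holds 55% of Stratus, so Priya controls Stratus.
Priya and Everline together hold 20% + 80% = 100% of Pellion, so Priya controls Pellion.
Stratus holds 45% of Talus, so Priya controls Talus.
No other company's threshold is met.
Priya controls 4 companies.

4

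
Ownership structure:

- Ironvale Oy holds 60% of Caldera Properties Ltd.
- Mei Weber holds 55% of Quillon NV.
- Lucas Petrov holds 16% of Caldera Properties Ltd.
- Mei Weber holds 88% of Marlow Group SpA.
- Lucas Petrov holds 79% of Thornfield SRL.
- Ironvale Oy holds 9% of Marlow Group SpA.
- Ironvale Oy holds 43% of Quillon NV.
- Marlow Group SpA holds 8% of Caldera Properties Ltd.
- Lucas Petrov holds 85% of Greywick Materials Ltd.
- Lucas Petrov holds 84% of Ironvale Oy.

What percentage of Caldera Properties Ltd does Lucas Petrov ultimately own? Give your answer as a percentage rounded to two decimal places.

Lucas reaches Caldera along 3 paths.
Direct stake: 16% = 16%.
Via Ironvale: 84% × 60% = 50.4%.
Via Ironvale → Marlow: 84% × 9% × 8% = 0.6048%.
Total: 16% + 50.4% + 0.6048% = 67.0048%.
Rounded: 67.00%.

67.00%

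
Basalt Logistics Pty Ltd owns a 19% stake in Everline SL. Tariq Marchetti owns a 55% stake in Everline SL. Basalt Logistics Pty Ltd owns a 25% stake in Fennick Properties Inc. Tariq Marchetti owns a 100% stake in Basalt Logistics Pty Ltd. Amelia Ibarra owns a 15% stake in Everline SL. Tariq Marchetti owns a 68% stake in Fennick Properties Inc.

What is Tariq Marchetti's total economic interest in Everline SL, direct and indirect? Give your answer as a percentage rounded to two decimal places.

74.00%

Tariq reaches Everline along 2 paths.
Via Basalt: 100% × 19% = 19%.
Direct stake: 55% = 55%.
Total: 19% + 55% = 74%.
Rounded: 74.00%.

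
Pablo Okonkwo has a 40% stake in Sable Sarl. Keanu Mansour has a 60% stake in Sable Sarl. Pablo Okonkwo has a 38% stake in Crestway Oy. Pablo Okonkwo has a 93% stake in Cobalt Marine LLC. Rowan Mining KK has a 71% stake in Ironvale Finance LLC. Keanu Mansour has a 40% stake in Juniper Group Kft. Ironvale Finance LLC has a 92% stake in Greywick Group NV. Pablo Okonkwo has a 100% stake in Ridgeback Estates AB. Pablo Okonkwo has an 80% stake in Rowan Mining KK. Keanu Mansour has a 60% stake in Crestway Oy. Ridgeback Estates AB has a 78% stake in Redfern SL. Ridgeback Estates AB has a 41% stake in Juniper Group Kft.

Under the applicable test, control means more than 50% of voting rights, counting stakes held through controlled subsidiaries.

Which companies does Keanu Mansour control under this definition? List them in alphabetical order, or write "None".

Keanu holds 60% of Sable, so Keanu controls Sable.
Keanu holds 60% of Crestway, so Keanu controls Crestway.
No other company's threshold is met.

Crestway Oy, Sable Sarl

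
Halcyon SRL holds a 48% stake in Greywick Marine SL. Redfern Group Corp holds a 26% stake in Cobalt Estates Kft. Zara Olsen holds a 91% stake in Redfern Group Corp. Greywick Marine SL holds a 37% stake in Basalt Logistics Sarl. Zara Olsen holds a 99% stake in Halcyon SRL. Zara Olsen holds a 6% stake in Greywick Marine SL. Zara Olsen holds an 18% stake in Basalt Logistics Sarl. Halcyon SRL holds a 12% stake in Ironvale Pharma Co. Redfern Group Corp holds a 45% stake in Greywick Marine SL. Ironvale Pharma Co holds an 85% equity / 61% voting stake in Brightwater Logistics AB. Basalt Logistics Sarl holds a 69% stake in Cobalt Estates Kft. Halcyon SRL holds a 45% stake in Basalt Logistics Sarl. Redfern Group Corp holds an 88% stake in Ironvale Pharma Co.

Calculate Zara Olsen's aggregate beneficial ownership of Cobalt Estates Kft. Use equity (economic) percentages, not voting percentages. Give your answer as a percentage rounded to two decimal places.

90.94%

Zara reaches Cobalt along 6 paths.
Via Basalt: 18% × 69% = 12.42%.
Via Greywick → Basalt: 6% × 37% × 69% = 1.5318%.
Via Halcyon → Greywick → Basalt: 99% × 48% × 37% × 69% = 12.131856%.
Via Redfern → Greywick → Basalt: 91% × 45% × 37% × 69% = 10.454535%.
Via Halcyon → Basalt: 99% × 45% × 69% = 30.7395%.
Via Redfern: 91% × 26% = 23.66%.
Total: 12.42% + 1.5318% + 12.131856% + 10.454535% + 30.7395% + 23.66% = 90.937691%.
Rounded: 90.94%.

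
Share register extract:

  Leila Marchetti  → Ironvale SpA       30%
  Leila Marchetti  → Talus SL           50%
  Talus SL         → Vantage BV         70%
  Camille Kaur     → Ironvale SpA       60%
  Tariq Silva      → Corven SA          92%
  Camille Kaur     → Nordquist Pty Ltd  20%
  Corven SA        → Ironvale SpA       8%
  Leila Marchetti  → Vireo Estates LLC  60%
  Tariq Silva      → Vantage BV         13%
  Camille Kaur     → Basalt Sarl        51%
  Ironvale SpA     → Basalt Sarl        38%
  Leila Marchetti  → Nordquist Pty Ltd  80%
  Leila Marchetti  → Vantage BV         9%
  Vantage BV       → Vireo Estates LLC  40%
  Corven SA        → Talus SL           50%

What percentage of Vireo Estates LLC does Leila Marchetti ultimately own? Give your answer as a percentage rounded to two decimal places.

77.60%

Leila reaches Vireo along 3 paths.
Direct stake: 60% = 60%.
Via Vantage: 9% × 40% = 3.6%.
Via Talus → Vantage: 50% × 70% × 40% = 14%.
Total: 60% + 3.6% + 14% = 77.6%.
Rounded: 77.60%.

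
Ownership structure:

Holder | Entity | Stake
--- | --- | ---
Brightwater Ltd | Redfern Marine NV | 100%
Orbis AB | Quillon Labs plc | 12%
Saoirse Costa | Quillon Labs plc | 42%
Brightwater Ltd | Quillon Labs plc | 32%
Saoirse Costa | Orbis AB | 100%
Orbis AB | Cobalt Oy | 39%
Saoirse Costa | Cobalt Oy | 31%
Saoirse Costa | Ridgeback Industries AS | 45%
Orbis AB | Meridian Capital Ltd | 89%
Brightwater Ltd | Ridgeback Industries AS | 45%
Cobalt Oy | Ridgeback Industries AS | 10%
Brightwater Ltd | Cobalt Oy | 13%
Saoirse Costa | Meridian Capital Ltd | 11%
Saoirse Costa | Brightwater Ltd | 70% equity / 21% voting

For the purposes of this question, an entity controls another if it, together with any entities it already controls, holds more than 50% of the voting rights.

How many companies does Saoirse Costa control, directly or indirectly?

Saoirse holds 100% of Orbis, so Saoirse controls Orbis.
Orbis and Saoirse together hold 39% + 31% = 70% of Cobalt, so Saoirse controls Cobalt.
Saoirse and Orbis together hold 42% + 12% = 54% of Quillon, so Saoirse controls Quillon.
Saoirse and Cobalt together hold 45% + 10% = 55% of Ridgeback, so Saoirse controls Ridgeback.
Orbis and Saoirse together hold 89% + 11% = 100% of Meridian, so Saoirse controls Meridian.
No other company's threshold is met.
Saoirse controls 5 companies.

5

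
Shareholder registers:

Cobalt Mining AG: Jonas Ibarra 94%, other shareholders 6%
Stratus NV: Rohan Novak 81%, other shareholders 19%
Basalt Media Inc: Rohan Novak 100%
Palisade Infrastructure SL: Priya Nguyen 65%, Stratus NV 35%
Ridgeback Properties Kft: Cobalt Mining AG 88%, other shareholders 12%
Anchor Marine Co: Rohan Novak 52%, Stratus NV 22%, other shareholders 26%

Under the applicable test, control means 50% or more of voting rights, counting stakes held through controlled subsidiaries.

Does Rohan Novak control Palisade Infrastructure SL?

No

Rohan holds 81% of Stratus, so Rohan controls Stratus.
Rohan holds 100% of Basalt, so Rohan controls Basalt.
Rohan and Stratus together hold 52% + 22% = 74% of Anchor, so Rohan controls Anchor.
In Palisade, Rohan's side holds only 35%, not ≥ 50%.
So Rohan does not control Palisade.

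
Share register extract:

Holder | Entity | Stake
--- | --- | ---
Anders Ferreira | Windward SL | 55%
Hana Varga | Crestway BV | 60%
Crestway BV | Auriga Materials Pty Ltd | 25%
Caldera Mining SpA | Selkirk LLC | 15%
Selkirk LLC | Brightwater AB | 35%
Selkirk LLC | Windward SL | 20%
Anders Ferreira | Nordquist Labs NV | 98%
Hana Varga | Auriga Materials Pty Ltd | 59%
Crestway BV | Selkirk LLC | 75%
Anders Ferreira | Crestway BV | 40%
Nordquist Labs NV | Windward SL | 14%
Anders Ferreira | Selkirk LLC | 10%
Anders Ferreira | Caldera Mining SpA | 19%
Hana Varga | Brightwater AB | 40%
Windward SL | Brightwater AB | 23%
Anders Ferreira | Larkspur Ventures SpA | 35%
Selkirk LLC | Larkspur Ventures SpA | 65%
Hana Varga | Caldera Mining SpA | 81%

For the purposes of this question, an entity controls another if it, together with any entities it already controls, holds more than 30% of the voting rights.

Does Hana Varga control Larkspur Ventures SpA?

Hana holds 60% of Crestway, so Hana controls Crestway.
Hana holds 81% of Caldera, so Hana controls Caldera.
Caldera and Crestway together hold 15% + 75% = 90% of Selkirk, so Hana controls Selkirk.
Selkirk holds 65% of Larkspur, so Hana controls Larkspur.

Yes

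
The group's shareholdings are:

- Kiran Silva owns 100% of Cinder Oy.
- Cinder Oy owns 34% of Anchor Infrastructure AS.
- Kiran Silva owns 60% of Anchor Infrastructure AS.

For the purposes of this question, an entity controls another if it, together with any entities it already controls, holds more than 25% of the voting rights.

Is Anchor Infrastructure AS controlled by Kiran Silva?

Yes

Kiran holds 100% of Cinder, so Kiran controls Cinder.
Cinder and Kiran together hold 34% + 60% = 94% of Anchor, so Kiran controls Anchor.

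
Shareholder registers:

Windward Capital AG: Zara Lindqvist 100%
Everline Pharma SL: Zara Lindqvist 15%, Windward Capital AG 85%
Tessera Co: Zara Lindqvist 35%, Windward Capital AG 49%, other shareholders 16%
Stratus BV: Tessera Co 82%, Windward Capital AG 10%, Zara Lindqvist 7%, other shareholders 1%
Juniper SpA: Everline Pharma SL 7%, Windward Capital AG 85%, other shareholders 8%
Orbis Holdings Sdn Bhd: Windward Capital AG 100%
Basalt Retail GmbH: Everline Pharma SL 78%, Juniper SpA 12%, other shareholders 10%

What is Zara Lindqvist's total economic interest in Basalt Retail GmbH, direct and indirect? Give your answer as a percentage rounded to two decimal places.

89.04%

Zara reaches Basalt along 5 paths.
Via Everline: 15% × 78% = 11.7%.
Via Windward → Everline: 100% × 85% × 78% = 66.3%.
Via Everline → Juniper: 15% × 7% × 12% = 0.126%.
Via Windward → Everline → Juniper: 100% × 85% × 7% × 12% = 0.714%.
Via Windward → Juniper: 100% × 85% × 12% = 10.2%.
Total: 11.7% + 66.3% + 0.126% + 0.714% + 10.2% = 89.04%.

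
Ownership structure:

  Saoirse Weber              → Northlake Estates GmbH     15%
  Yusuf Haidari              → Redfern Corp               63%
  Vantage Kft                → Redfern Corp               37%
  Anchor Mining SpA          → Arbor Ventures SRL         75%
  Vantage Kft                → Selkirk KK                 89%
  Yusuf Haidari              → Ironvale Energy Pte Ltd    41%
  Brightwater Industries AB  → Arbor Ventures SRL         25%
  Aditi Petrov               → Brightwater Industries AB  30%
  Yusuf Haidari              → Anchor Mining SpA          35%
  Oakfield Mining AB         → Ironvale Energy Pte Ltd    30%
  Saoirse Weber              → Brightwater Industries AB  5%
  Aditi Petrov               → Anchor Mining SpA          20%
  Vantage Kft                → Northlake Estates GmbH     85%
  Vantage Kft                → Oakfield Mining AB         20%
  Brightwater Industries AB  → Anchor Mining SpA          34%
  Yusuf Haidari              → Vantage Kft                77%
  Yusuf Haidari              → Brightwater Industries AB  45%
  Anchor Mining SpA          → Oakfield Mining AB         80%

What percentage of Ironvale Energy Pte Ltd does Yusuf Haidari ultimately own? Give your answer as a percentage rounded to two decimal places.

Yusuf reaches Ironvale along 4 paths.
Via Anchor → Oakfield: 35% × 80% × 30% = 8.4%.
Via Brightwater → Anchor → Oakfield: 45% × 34% × 80% × 30% = 3.672%.
Via Vantage → Oakfield: 77% × 20% × 30% = 4.62%.
Direct stake: 41% = 41%.
Total: 8.4% + 3.672% + 4.62% + 41% = 57.692%.
Rounded: 57.69%.

57.69%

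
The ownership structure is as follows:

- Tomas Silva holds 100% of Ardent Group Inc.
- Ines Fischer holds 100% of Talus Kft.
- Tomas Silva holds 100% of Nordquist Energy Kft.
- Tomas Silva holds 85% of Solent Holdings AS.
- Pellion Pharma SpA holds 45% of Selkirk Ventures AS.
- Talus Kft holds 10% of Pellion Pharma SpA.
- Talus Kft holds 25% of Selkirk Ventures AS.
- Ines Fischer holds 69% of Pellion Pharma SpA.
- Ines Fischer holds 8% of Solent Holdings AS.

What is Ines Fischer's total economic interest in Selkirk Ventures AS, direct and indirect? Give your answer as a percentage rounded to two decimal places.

60.55%

Ines reaches Selkirk along 3 paths.
Via Talus: 100% × 25% = 25%.
Via Pellion: 69% × 45% = 31.05%.
Via Talus → Pellion: 100% × 10% × 45% = 4.5%.
Total: 25% + 31.05% + 4.5% = 60.55%.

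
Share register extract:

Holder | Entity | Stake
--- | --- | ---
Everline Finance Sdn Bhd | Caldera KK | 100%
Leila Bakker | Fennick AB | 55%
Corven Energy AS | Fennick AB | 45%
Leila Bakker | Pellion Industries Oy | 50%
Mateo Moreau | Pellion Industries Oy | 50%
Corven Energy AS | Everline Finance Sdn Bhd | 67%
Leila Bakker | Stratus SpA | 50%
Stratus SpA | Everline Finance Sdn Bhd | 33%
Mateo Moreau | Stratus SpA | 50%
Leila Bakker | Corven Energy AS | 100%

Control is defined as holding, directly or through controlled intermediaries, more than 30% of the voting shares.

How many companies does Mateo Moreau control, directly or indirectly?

Mateo holds 50% of Stratus, so Mateo controls Stratus.
Mateo holds 50% of Pellion, so Mateo controls Pellion.
Stratus holds 33% of Everline, so Mateo controls Everline.
Everline holds 100% of Caldera, so Mateo controls Caldera.
No other company's threshold is met.
Mateo controls 4 companies.

4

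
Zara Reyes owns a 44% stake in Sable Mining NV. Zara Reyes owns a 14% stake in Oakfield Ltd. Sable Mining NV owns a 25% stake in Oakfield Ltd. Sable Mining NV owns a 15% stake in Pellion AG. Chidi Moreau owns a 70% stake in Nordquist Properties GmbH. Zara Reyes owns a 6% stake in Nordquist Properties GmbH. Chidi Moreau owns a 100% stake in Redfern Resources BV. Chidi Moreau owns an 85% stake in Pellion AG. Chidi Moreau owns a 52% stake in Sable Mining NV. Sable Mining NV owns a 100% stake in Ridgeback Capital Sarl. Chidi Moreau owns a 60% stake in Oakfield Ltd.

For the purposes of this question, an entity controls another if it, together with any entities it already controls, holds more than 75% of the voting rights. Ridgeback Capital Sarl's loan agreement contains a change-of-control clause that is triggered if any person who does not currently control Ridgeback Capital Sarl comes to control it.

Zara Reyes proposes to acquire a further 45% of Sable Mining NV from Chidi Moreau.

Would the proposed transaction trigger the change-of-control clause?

Yes

The purchase adds only to Zara's holdings (Chidi's stake shrinks), so Zara is the only person who could newly come to control Ridgeback.
Zara's largest direct stake is 44% in Sable, which does not meet the threshold, so Zara controls no company.
Neither Zara nor any entity Zara controls holds any voting interest in Ridgeback.
So before the transaction, Zara does not control Ridgeback.
After the purchase, Zara's direct stake in Sable rises to 44% + 45% = 89%, and Chidi's stake falls to 7%.
Zara holds 89% of Sable, so Zara controls Sable.
Sable holds 100% of Ridgeback, so Zara controls Ridgeback.
Zara did not control Ridgeback before and does after, so the clause is triggered.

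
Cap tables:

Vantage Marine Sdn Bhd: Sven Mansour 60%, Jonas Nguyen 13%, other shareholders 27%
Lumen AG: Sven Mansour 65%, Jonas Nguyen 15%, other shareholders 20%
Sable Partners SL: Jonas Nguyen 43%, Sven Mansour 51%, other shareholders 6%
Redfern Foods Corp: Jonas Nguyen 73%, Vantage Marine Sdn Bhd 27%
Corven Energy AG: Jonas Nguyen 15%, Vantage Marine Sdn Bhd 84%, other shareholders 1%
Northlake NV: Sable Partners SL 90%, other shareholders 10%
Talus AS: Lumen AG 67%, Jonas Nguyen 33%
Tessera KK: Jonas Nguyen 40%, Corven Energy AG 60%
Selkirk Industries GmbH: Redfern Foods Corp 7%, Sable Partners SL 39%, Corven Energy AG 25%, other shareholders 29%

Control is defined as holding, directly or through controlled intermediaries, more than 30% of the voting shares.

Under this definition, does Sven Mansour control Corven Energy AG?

Sven holds 60% of Vantage, so Sven controls Vantage.
Vantage holds 84% of Corven, so Sven controls Corven.

Yes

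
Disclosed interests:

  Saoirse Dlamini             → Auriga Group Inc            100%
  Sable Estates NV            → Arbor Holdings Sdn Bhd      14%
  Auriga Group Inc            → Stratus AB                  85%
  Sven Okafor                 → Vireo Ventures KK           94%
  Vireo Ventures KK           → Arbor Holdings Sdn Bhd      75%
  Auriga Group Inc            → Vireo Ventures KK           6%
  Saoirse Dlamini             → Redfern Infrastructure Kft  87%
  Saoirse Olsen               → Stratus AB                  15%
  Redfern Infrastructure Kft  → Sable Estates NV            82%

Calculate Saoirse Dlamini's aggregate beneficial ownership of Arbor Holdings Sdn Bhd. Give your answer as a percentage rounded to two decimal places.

Saoirse Dlamini reaches Arbor along 2 paths.
Via Redfern → Sable: 87% × 82% × 14% = 9.9876%.
Via Auriga → Vireo: 100% × 6% × 75% = 4.5%.
Total: 9.9876% + 4.5% = 14.4876%.
Rounded: 14.49%.

14.49%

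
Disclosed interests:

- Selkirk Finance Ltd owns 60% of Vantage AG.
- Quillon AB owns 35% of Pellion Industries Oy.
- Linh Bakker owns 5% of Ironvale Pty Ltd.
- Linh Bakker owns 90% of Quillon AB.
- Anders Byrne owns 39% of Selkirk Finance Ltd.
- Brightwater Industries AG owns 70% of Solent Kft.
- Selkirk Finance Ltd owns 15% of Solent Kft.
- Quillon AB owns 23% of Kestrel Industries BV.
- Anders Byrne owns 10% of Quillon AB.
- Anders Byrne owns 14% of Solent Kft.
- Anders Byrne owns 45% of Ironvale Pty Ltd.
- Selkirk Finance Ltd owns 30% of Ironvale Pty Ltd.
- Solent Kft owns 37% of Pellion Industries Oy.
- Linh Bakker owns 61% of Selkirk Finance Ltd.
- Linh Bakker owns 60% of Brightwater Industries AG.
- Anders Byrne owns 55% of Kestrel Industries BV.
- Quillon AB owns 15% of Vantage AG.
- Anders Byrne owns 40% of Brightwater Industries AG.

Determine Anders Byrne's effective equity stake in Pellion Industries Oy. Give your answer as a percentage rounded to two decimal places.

Anders reaches Pellion along 4 paths.
Via Selkirk → Solent: 39% × 15% × 37% = 2.1645%.
Via Solent: 14% × 37% = 5.18%.
Via Brightwater → Solent: 40% × 70% × 37% = 10.36%.
Via Quillon: 10% × 35% = 3.5%.
Total: 2.1645% + 5.18% + 10.36% + 3.5% = 21.2045%.
Rounded: 21.20%.

21.20%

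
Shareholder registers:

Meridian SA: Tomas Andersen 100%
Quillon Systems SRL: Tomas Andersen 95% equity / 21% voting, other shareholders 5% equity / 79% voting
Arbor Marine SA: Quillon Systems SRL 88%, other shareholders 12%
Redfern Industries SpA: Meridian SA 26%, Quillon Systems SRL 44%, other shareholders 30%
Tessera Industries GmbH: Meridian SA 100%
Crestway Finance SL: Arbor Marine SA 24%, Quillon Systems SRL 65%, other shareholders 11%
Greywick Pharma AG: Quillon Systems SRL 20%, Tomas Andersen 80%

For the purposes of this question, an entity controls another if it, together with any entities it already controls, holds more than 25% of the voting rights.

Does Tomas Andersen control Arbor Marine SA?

Tomas holds 100% of Meridian, so Tomas controls Meridian.
Meridian holds 26% of Redfern, so Tomas controls Redfern.
Meridian holds 100% of Tessera, so Tomas controls Tessera.
Tomas holds 80% of Greywick, so Tomas controls Greywick.
Neither Tomas nor any entity Tomas controls holds any voting interest in Arbor.
So Tomas does not control Arbor.

No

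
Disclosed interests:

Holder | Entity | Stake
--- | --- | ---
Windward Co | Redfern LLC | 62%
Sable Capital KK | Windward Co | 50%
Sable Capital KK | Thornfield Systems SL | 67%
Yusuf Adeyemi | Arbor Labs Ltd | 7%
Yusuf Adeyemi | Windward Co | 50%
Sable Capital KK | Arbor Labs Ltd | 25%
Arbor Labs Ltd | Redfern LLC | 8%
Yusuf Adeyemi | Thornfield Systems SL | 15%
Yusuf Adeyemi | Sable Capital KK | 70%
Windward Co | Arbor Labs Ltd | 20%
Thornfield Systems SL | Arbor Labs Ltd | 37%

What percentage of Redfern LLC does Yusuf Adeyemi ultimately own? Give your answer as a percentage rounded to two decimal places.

Yusuf reaches Redfern along 8 paths.
Via Sable → Windward: 70% × 50% × 62% = 21.7%.
Via Windward: 50% × 62% = 31%.
Via Sable → Thornfield → Arbor: 70% × 67% × 37% × 8% = 1.38824%.
Via Thornfield → Arbor: 15% × 37% × 8% = 0.444%.
Via Sable → Arbor: 70% × 25% × 8% = 1.4%.
Via Sable → Windward → Arbor: 70% × 50% × 20% × 8% = 0.56%.
Via Windward → Arbor: 50% × 20% × 8% = 0.8%.
Via Arbor: 7% × 8% = 0.56%.
Total: 21.7% + 31% + 1.38824% + 0.444% + 1.4% + 0.56% + 0.8% + 0.56% = 57.85224%.
Rounded: 57.85%.

57.85%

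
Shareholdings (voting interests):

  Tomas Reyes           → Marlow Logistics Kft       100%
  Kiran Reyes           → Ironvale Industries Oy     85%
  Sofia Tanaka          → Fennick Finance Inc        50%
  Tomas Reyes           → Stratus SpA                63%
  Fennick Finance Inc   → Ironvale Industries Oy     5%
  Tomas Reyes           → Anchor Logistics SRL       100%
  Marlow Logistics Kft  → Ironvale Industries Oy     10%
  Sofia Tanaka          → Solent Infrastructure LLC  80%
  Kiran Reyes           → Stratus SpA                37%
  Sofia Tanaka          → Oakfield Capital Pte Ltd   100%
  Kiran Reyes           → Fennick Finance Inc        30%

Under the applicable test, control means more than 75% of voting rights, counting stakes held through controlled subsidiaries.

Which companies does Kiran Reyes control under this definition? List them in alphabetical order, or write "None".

Ironvale Industries Oy

Kiran holds 85% of Ironvale, so Kiran controls Ironvale.
No other company's threshold is met.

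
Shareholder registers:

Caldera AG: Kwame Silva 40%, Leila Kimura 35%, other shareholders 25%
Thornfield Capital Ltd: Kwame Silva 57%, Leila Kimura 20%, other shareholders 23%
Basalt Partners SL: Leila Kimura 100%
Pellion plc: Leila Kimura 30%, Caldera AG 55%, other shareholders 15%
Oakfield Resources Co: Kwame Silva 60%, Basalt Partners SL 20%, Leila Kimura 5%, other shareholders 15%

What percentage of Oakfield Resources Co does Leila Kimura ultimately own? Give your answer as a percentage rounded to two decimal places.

Leila reaches Oakfield along 2 paths.
Via Basalt: 100% × 20% = 20%.
Direct stake: 5% = 5%.
Total: 20% + 5% = 25%.
Rounded: 25.00%.

25.00%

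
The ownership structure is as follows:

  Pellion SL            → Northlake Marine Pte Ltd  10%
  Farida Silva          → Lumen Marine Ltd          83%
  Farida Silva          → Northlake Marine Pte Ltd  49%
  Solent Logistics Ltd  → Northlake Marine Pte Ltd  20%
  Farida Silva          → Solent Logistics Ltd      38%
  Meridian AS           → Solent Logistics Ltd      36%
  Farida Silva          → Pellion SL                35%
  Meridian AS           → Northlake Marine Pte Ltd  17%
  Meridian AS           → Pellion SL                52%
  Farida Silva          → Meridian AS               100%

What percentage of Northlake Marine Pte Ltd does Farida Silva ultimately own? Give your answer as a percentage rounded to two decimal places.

Farida reaches Northlake along 6 paths.
Direct stake: 49% = 49%.
Via Meridian: 100% × 17% = 17%.
Via Meridian → Solent: 100% × 36% × 20% = 7.2%.
Via Solent: 38% × 20% = 7.6%.
Via Meridian → Pellion: 100% × 52% × 10% = 5.2%.
Via Pellion: 35% × 10% = 3.5%.
Total: 49% + 17% + 7.2% + 7.6% + 5.2% + 3.5% = 89.5%.
Rounded: 89.50%.

89.50%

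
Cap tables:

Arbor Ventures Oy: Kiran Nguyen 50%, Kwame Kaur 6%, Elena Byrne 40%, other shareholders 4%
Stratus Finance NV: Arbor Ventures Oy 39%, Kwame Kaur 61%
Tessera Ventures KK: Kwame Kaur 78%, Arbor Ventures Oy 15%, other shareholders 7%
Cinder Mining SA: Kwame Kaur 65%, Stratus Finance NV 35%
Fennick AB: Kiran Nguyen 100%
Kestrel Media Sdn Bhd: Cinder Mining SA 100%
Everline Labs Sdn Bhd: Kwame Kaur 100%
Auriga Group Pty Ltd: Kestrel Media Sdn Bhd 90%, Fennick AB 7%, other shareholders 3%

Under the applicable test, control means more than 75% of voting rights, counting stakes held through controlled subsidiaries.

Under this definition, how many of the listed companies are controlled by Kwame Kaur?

2

Kwame holds 78% of Tessera, so Kwame controls Tessera.
Kwame holds 100% of Everline, so Kwame controls Everline.
No other company's threshold is met.
Kwame controls 2 companies.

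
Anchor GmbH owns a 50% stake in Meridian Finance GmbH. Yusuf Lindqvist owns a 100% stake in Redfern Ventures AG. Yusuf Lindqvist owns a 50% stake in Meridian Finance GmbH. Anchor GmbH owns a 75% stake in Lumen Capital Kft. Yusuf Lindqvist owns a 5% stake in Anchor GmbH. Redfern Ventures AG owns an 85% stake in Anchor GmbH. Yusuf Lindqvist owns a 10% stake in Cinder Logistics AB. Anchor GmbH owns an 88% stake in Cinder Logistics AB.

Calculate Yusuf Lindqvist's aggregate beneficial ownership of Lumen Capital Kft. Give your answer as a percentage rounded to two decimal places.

67.50%

Yusuf reaches Lumen along 2 paths.
Via Redfern → Anchor: 100% × 85% × 75% = 63.75%.
Via Anchor: 5% × 75% = 3.75%.
Total: 63.75% + 3.75% = 67.5%.
Rounded: 67.50%.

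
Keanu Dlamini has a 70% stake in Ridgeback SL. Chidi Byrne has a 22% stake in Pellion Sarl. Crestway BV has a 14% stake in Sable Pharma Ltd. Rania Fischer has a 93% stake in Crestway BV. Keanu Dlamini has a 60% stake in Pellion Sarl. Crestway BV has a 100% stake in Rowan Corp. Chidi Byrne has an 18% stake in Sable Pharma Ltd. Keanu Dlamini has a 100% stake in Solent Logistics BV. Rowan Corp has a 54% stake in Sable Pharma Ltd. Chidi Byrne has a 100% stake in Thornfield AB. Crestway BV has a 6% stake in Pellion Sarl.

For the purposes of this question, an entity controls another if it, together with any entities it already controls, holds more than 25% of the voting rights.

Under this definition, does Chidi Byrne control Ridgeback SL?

Chidi holds 100% of Thornfield, so Chidi controls Thornfield.
Neither Chidi nor any entity Chidi controls holds any voting interest in Ridgeback.
So Chidi does not control Ridgeback.

No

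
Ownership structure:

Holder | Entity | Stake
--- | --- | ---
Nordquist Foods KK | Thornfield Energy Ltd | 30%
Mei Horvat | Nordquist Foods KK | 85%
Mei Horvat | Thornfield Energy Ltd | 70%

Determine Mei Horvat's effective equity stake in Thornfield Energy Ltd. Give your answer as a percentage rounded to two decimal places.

Mei reaches Thornfield along 2 paths.
Via Nordquist: 85% × 30% = 25.5%.
Direct stake: 70% = 70%.
Total: 25.5% + 70% = 95.5%.
Rounded: 95.50%.

95.50%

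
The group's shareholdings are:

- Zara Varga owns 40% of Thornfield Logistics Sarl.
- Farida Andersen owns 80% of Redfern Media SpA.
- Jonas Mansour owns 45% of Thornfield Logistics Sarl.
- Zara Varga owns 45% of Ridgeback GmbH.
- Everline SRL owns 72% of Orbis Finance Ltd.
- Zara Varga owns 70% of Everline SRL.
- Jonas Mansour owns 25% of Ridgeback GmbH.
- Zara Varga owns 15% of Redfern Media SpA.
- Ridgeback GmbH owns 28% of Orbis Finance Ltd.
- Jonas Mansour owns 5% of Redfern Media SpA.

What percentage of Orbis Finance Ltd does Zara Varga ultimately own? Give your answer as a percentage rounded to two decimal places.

Zara reaches Orbis along 2 paths.
Via Everline: 70% × 72% = 50.4%.
Via Ridgeback: 45% × 28% = 12.6%.
Total: 50.4% + 12.6% = 63%.
Rounded: 63.00%.

63.00%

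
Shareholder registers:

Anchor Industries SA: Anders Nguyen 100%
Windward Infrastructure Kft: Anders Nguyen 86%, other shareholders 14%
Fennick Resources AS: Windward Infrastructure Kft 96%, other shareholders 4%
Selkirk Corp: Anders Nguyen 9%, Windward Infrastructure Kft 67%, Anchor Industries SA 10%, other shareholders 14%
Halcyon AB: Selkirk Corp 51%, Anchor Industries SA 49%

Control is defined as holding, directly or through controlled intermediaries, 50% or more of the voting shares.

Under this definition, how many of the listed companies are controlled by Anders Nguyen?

Anders holds 100% of Anchor, so Anders controls Anchor.
Anders holds 86% of Windward, so Anders controls Windward.
Windward holds 96% of Fennick, so Anders controls Fennick.
Anders and Windward and Anchor together hold 9% + 67% + 10% = 86% of Selkirk, so Anders controls Selkirk.
Selkirk and Anchor together hold 51% + 49% = 100% of Halcyon, so Anders controls Halcyon.
Anders controls 5 companies.

5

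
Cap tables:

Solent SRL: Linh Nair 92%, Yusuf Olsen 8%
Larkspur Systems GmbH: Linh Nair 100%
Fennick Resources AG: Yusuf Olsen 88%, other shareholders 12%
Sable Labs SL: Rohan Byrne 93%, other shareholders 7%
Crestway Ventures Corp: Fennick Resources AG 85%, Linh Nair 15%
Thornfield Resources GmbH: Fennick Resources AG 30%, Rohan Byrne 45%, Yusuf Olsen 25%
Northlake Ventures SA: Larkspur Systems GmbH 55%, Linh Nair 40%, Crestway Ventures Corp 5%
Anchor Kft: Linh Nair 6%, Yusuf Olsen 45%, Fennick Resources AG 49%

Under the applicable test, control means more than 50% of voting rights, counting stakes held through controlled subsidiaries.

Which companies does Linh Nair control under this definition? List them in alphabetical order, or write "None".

Larkspur Systems GmbH, Northlake Ventures SA, Solent SRL

Linh holds 92% of Solent, so Linh controls Solent.
Linh holds 100% of Larkspur, so Linh controls Larkspur.
Larkspur and Linh together hold 55% + 40% = 95% of Northlake, so Linh controls Northlake.
No other company's threshold is met.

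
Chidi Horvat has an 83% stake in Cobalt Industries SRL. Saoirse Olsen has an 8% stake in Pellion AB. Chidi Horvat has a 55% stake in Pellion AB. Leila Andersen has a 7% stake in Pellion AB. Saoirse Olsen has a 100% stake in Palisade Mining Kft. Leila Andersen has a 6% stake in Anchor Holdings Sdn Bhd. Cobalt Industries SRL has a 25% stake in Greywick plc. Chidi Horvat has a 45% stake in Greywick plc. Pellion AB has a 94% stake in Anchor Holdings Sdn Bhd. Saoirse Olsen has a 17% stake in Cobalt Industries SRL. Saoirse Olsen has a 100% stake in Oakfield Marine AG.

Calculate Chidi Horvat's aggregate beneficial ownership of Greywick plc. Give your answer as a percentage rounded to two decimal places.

65.75%

Chidi reaches Greywick along 2 paths.
Direct stake: 45% = 45%.
Via Cobalt: 83% × 25% = 20.75%.
Total: 45% + 20.75% = 65.75%.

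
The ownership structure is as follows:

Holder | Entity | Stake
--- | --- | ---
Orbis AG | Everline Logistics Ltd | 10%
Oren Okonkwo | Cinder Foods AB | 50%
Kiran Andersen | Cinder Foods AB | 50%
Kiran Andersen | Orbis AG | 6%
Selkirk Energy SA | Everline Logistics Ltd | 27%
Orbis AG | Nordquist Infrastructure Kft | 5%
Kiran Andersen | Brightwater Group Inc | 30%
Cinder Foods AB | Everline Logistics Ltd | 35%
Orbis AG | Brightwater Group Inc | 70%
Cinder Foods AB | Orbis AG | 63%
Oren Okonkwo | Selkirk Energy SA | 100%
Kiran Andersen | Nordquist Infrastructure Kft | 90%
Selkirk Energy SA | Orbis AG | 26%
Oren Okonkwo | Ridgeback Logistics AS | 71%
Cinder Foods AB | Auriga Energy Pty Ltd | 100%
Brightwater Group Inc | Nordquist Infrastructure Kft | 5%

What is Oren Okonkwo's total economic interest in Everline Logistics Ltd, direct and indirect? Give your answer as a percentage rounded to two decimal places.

Oren reaches Everline along 4 paths.
Via Selkirk: 100% × 27% = 27%.
Via Cinder: 50% × 35% = 17.5%.
Via Cinder → Orbis: 50% × 63% × 10% = 3.15%.
Via Selkirk → Orbis: 100% × 26% × 10% = 2.6%.
Total: 27% + 17.5% + 3.15% + 2.6% = 50.25%.

50.25%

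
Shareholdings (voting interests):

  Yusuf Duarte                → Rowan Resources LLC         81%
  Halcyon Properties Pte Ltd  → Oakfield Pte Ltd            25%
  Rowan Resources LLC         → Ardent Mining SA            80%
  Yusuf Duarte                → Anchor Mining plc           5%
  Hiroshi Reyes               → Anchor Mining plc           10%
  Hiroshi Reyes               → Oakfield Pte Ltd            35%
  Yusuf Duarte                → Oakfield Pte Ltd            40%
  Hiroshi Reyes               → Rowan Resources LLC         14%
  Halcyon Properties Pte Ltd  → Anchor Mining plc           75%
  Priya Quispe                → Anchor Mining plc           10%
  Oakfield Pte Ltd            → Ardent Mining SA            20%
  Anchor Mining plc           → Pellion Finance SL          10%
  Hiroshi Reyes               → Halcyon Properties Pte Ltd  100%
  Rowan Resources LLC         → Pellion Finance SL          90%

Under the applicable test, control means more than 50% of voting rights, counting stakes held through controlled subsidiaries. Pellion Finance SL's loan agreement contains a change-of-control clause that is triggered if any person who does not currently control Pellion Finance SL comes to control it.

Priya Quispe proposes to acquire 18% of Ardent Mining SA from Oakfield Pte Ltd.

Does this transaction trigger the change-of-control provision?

No

The purchase adds only to Priya's holdings (Oakfield's stake shrinks), so Priya is the only person who could newly come to control Pellion.
Priya's largest direct stake is 10% in Anchor, which does not meet the threshold, so Priya controls no company.
Neither Priya nor any entity Priya controls holds any voting interest in Pellion.
So before the transaction, Priya does not control Pellion.
After the purchase, Priya holds 18% of Ardent directly, and Oakfield's stake falls to 2%.
Priya's side now holds 18% of Ardent, not > 50%, so Priya still does not control Ardent.
After the transaction, neither Priya nor any entity Priya controls holds a voting interest in Pellion, so Priya still does not control it.
No new person acquires control, so the clause is not triggered.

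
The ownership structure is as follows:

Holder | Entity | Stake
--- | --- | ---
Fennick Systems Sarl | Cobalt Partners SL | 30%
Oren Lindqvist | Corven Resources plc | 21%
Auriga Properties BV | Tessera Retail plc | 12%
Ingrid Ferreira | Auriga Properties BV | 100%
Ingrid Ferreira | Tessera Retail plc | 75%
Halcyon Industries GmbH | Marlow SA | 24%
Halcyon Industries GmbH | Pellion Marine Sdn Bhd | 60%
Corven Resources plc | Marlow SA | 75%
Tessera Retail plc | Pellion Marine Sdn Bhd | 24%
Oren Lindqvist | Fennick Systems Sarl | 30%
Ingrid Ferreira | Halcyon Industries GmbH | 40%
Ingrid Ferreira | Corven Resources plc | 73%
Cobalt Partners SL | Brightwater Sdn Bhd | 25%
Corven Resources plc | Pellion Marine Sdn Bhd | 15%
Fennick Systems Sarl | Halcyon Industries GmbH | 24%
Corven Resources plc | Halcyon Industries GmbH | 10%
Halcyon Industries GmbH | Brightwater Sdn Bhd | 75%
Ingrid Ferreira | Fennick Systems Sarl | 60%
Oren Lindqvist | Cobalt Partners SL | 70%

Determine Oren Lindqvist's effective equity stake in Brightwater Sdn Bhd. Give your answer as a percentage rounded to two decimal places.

26.73%

Oren reaches Brightwater along 4 paths.
Via Fennick → Halcyon: 30% × 24% × 75% = 5.4%.
Via Corven → Halcyon: 21% × 10% × 75% = 1.575%.
Via Fennick → Cobalt: 30% × 30% × 25% = 2.25%.
Via Cobalt: 70% × 25% = 17.5%.
Total: 5.4% + 1.575% + 2.25% + 17.5% = 26.725%.
Rounded: 26.73%.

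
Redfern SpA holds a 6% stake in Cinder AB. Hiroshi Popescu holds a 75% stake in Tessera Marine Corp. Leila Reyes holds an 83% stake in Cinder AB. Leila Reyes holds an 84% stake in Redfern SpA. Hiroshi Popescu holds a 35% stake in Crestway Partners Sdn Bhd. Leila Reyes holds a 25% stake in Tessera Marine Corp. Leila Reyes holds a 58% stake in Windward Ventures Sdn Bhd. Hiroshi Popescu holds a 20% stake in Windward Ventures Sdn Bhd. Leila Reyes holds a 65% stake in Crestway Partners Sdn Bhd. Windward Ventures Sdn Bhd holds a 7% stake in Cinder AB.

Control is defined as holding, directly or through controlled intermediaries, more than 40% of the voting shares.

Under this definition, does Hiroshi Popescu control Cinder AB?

Hiroshi holds 75% of Tessera, so Hiroshi controls Tessera.
Neither Hiroshi nor any entity Hiroshi controls holds any voting interest in Cinder.
So Hiroshi does not control Cinder.

No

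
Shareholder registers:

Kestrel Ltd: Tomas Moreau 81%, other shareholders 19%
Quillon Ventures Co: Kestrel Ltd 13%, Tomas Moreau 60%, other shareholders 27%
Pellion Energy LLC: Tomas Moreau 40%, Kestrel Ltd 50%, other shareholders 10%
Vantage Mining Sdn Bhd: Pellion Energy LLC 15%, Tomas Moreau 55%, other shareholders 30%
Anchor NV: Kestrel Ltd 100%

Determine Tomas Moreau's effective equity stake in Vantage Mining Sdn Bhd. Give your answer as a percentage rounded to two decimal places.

67.08%

Tomas reaches Vantage along 3 paths.
Via Pellion: 40% × 15% = 6%.
Via Kestrel → Pellion: 81% × 50% × 15% = 6.075%.
Direct stake: 55% = 55%.
Total: 6% + 6.075% + 55% = 67.075%.
Rounded: 67.08%.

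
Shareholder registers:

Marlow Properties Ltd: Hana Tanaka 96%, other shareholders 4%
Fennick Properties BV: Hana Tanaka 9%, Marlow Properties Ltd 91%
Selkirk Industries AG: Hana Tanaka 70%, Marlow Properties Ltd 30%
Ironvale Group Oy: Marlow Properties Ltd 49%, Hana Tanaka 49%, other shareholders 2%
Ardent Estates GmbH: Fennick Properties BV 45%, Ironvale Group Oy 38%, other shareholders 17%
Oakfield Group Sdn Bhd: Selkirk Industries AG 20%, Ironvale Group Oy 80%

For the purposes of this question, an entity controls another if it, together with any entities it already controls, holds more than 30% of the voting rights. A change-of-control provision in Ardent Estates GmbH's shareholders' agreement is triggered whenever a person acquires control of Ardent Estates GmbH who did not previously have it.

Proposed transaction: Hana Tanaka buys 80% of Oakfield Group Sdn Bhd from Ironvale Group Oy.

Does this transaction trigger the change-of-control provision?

No

The purchase adds only to Hana's holdings (Ironvale's stake shrinks), so Hana is the only person who could newly come to control Ardent.
Hana holds 96% of Marlow, so Hana controls Marlow.
Hana and Marlow together hold 9% + 91% = 100% of Fennick, so Hana controls Fennick.
Marlow and Hana together hold 49% + 49% = 98% of Ironvale, so Hana controls Ironvale.
Fennick and Ironvale together hold 45% + 38% = 83% of Ardent, so Hana controls Ardent.
So Hana already controls Ardent before the transaction.
After the purchase, Hana holds 80% of Oakfield directly, and Ironvale's stake falls to 0%.
Hana controlled Ardent already, so this is not a new person acquiring control; every other person's position is unchanged or reduced.
No new person acquires control, so the clause is not triggered.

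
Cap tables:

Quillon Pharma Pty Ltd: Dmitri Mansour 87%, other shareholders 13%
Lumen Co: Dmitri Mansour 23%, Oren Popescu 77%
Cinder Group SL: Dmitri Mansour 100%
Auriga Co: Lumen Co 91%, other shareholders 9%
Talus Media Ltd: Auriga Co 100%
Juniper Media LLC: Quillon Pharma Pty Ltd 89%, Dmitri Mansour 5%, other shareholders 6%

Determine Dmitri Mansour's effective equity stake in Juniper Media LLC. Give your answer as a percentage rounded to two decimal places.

Dmitri reaches Juniper along 2 paths.
Via Quillon: 87% × 89% = 77.43%.
Direct stake: 5% = 5%.
Total: 77.43% + 5% = 82.43%.

82.43%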